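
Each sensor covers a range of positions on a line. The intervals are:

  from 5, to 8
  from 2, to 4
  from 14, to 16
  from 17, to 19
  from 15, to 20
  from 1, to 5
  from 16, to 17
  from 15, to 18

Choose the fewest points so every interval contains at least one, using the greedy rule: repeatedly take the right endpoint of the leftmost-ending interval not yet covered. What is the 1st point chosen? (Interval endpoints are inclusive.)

4

Process intervals by earliest right end; each time one isn't hit yet, stab at its right endpoint.
Sorted: [2,4] [1,5] [5,8] [14,16] [16,17] [15,18] [17,19] [15,20]
{[2,4],[1,5]} hit by 4; {[5,8]} hit by 8; {[14,16],[16,17],[15,18]} hit by 16; {[17,19],[15,20]} hit by 19.
Points: 4, 8, 16, 19 (4 total).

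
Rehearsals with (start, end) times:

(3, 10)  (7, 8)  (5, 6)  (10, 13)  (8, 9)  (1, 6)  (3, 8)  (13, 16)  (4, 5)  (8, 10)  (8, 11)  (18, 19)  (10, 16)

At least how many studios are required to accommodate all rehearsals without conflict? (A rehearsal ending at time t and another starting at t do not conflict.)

The answer is the maximum number of intervals overlapping at any instant.
starts: [1, 3, 3, 4, 5, 7, 8, 8, 8, 10, 10, 13, 18]
ends:   [5, 6, 6, 8, 8, 9, 10, 10, 11, 13, 16, 16, 19]
s1→1 s3→2 s3→3 s4→4  — peak 4.

4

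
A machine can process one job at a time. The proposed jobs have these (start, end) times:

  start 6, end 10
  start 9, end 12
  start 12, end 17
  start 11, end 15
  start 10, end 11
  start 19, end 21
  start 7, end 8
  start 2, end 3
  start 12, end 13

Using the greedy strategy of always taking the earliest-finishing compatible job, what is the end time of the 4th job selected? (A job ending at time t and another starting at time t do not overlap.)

13

Order by finish time; keep every interval that doesn't clash with the previous kept one.
Sorted by end: (2,3)  (7,8)  (6,10)  (10,11)  (9,12)  (12,13)  (11,15)  (12,17)  (19,21)
take (2,3); take (7,8); take (10,11); take (12,13); take (19,21).
Selected: (2,3) (7,8) (10,11) (12,13) (19,21)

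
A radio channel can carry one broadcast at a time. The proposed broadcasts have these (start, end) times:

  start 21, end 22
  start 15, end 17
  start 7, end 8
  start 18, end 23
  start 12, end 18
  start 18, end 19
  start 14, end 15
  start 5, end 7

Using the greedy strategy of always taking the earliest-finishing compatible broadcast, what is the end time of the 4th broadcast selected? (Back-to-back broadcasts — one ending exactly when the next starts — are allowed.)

Sort by end time and greedily take each interval whose start is ≥ the last chosen end.
Sorted by end: (5,7)  (7,8)  (14,15)  (15,17)  (12,18)  (18,19)  (21,22)  (18,23)
take (5,7); take (7,8); take (14,15); take (15,17); take (18,19); take (21,22).
Selected: (5,7) (7,8) (14,15) (15,17) (18,19) (21,22)

17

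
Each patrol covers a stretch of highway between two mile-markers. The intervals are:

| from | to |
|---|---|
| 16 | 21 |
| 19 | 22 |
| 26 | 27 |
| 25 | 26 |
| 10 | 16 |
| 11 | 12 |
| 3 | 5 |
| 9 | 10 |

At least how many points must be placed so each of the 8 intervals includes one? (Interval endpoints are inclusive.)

By right end: [3,5]  [9,10]  [11,12]  [10,16]  [16,21]  [19,22]  [25,26]  [26,27]
[3,5] uncovered → point at 5; [9,10] uncovered → point at 10; [11,12] uncovered → point at 12; [16,21] uncovered → point at 21; [25,26] uncovered → point at 26.
Points: 5, 10, 12, 21, 26 (5 total).

5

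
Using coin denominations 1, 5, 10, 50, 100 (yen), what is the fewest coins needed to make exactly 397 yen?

397 − 3×100→97 − 1×50→47 − 4×10→7 − 1×5→2 − 2×1→0
Total coins = 3 + 1 + 4 + 1 + 2 = 11

11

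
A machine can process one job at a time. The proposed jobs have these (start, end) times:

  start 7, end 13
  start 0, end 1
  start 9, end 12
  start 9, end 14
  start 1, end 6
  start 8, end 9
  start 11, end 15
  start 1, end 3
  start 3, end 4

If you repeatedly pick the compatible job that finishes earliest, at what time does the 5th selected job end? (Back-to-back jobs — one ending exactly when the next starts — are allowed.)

12

Sorted by end: (0,1)  (1,3)  (3,4)  (1,6)  (8,9)  (9,12)  (7,13)  (9,14)  (11,15)
take (0,1); take (1,3); take (3,4); take (8,9); take (9,12); skip (11,15).
Selected: (0,1) (1,3) (3,4) (8,9) (9,12)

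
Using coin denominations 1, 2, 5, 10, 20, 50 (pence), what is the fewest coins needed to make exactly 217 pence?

Greedy: take as many of the largest coin as possible, then repeat with the remainder.
217 − 4×50→17 − 1×10→7 − 1×5→2 − 1×2→0
Total coins = 4 + 1 + 1 + 1 = 7

7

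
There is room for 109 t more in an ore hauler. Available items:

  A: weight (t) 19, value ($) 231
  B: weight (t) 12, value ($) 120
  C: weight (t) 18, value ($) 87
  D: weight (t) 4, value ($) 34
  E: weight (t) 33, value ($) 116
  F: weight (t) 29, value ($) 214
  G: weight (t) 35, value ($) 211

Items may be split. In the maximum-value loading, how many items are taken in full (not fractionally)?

Greedy by value/weight ratio, highest first.
Ratios (sorted): A 12.16, B 10.00, D 8.50, F 7.38, G 6.03, C 4.83, E 3.52
take A (19 @ 231); take B (12 @ 120); take D (4 @ 34); take F (29 @ 214); take G (35 @ 211); take 10/18 of C → 48.33. Capacity used 109/109.
5 item(s) taken whole; one partial (take 10/18 of C).

5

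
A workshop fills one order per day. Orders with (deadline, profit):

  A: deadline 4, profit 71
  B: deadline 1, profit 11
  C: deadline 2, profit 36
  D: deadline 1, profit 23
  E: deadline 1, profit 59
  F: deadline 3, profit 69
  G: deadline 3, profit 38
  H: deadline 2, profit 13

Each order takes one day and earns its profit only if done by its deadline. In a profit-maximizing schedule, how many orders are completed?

Take jobs in profit order; each goes to the latest open slot no later than its deadline.
By profit: A(d4,71), F(d3,69), E(d1,59), G(d3,38), C(d2,36), D(d1,23), H(d2,13), B(d1,11)
A→slot 4; F→slot 3; E→slot 1; G→slot 2; C skipped; D skipped; H skipped; B skipped.
4 of 8 scheduled.

4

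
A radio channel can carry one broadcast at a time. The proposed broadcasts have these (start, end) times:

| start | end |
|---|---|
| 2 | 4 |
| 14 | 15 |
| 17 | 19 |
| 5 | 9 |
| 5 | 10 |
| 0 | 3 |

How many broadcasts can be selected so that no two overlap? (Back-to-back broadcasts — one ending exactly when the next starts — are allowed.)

4

Sorted by end: (0,3)  (2,4)  (5,9)  (5,10)  (14,15)  (17,19)
take (0,3); skip (2,4); take (5,9); take (14,15); take (17,19).
Selected 4 broadcasts.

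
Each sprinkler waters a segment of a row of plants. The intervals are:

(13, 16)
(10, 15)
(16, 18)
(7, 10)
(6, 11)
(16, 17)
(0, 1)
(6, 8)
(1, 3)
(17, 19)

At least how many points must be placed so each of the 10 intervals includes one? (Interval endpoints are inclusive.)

Process intervals by earliest right end; each time one isn't hit yet, stab at its right endpoint.
Sorted: [0,1] [1,3] [6,8] [7,10] [6,11] [10,15] [13,16] [16,17] [16,18] [17,19]
{[0,1],[1,3]} hit by 1; {[6,8],[7,10],[6,11]} hit by 8; {[10,15],[13,16]} hit by 15; {[16,17],[16,18],[17,19]} hit by 17.
Points: 1, 8, 15, 17 (4 total).

4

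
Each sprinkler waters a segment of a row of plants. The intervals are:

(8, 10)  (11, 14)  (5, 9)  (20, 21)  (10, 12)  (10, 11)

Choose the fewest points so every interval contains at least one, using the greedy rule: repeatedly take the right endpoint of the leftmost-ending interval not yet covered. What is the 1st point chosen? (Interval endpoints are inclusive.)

9

Process intervals by earliest right end; each time one isn't hit yet, stab at its right endpoint.
Sorted: [5,9] [8,10] [10,11] [10,12] [11,14] [20,21]
{[5,9],[8,10]} hit by 9; {[10,11],[10,12],[11,14]} hit by 11; {[20,21]} hit by 21.
Points: 9, 11, 21 (3 total).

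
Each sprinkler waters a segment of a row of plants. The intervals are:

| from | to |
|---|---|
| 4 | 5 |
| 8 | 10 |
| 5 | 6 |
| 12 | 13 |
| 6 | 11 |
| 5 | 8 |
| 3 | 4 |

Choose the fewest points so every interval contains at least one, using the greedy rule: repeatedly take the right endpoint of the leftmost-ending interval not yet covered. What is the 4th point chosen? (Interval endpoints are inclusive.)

By right end: [3,4]  [4,5]  [5,6]  [5,8]  [8,10]  [6,11]  [12,13]
[3,4] uncovered → point at 4; [5,6] uncovered → point at 6; [8,10] uncovered → point at 10; [12,13] uncovered → point at 13.
Points: 4, 6, 10, 13 (4 total).

13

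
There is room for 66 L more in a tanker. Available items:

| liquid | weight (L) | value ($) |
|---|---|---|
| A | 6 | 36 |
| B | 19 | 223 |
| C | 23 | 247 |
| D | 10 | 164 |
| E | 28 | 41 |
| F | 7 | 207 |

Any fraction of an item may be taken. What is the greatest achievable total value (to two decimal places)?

878.46

Ratios (sorted): F 29.57, D 16.40, B 11.74, C 10.74, A 6.00, E 1.46
take F (7 @ 207); take D (10 @ 164); take B (19 @ 223); take C (23 @ 247); take A (6 @ 36); take 1/28 of E → 1.46. Capacity used 66/66.
Total value = 878.46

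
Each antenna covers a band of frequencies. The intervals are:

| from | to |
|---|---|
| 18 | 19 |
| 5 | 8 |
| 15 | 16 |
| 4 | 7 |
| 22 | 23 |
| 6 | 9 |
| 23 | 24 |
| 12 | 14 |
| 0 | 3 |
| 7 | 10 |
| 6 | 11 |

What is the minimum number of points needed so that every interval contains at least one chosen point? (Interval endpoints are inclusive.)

6

Sort by right endpoint; whenever an interval is uncovered, place a point at its right end.
Sorted: [0,3] [4,7] [5,8] [6,9] [7,10] [6,11] [12,14] [15,16] [18,19] [22,23] [23,24]
{[0,3]} hit by 3; {[4,7],[5,8],[6,9],[7,10],[6,11]} hit by 7; {[12,14]} hit by 14; {[15,16]} hit by 16; {[18,19]} hit by 19; {[22,23],[23,24]} hit by 23.
Points: 3, 7, 14, 16, 19, 23 (6 total).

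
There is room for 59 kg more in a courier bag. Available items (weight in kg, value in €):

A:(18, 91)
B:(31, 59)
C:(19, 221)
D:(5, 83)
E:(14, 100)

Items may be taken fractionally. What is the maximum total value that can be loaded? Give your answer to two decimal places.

Sort by value per unit weight and fill in that order.
Order: D (83/5=16.60) > C (221/19=11.63) > E (100/14=7.14) > A (91/18=5.06) > B (59/31=1.90)
Fill: take D (5 @ 83) → take C (19 @ 221) → take E (14 @ 100) → take A (18 @ 91) → take 3/31 of B → 5.71; 59/59 used.
Total value = 500.71

500.71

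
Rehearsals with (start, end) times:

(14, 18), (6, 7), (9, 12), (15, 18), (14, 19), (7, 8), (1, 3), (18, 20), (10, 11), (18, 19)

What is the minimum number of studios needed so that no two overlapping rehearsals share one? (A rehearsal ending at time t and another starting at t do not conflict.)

3

Count concurrent intervals with a sweep; the peak is the room count.
starts: [1, 6, 7, 9, 10, 14, 14, 15, 18, 18]
ends:   [3, 7, 8, 11, 12, 18, 18, 19, 19, 20]
s1→1 e3→0 s6→1 e7→0 s7→1 e8→0 s9→1 s10→2 e11→1 e12→0 s14→1 s14→2 s15→3  — peak 3.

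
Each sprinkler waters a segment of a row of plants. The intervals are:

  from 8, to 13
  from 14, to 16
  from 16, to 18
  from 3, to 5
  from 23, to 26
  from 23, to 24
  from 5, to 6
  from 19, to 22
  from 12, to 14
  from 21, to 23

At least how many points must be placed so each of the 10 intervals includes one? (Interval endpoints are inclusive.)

By right end: [3,5]  [5,6]  [8,13]  [12,14]  [14,16]  [16,18]  [19,22]  [21,23]  [23,24]  [23,26]
[3,5] uncovered → point at 5; [8,13] uncovered → point at 13; [14,16] uncovered → point at 16; [19,22] uncovered → point at 22; [23,24] uncovered → point at 24.
Points: 5, 13, 16, 22, 24 (5 total).

5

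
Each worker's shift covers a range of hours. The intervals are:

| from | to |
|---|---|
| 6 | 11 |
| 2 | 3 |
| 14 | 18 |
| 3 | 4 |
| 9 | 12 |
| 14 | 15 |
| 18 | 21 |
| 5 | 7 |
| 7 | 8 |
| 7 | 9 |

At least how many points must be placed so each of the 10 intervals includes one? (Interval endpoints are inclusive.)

Sorted: [2,3] [3,4] [5,7] [7,8] [7,9] [6,11] [9,12] [14,15] [14,18] [18,21]
{[2,3],[3,4]} hit by 3; {[5,7],[7,8],[7,9],[6,11]} hit by 7; {[9,12]} hit by 12; {[14,15],[14,18]} hit by 15; {[18,21]} hit by 21.
Points: 3, 7, 12, 15, 21 (5 total).

5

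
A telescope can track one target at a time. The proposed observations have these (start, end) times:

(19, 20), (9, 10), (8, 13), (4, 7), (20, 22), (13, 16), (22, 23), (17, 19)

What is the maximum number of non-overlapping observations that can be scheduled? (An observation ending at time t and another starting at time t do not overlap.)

By end time: (4,7), (9,10), (8,13), (13,16), (17,19), (19,20), (20,22), (22,23).
Pick (4,7); next start ≥ 7 → (9,10); next start ≥ 10 → (13,16); next start ≥ 16 → (17,19); next start ≥ 19 → (19,20); next start ≥ 20 → (20,22); next start ≥ 22 → (22,23).
Selected 7 observations.

7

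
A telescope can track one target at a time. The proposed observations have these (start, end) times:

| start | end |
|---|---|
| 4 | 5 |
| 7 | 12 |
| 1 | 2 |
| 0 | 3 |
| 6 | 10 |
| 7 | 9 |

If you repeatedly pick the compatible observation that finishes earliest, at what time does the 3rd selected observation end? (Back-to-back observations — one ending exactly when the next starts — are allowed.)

Sort by end time and greedily take each interval whose start is ≥ the last chosen end.
Sorted by end: (1,2)  (0,3)  (4,5)  (7,9)  (6,10)  (7,12)
take (1,2); skip (0,3); take (4,5); take (7,9).
Selected: (1,2) (4,5) (7,9)

9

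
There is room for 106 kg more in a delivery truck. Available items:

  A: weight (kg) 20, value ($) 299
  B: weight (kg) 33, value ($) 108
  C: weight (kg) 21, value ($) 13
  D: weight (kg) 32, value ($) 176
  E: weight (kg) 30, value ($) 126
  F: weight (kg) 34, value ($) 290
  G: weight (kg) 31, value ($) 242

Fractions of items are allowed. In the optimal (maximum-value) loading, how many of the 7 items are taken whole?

3

Greedy by value/weight ratio, highest first.
Ratios (sorted): A 14.95, F 8.53, G 7.81, D 5.50, E 4.20, B 3.27, C 0.62
take A (20 @ 299); take F (34 @ 290); take G (31 @ 242); take 21/32 of D → 115.50. Capacity used 106/106.
3 item(s) taken whole; one partial (take 21/32 of D).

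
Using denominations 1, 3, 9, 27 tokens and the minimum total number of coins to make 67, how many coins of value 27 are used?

2

67 = 2×27 + 1×9 + 1×3 + 1×1
Count of 27: 2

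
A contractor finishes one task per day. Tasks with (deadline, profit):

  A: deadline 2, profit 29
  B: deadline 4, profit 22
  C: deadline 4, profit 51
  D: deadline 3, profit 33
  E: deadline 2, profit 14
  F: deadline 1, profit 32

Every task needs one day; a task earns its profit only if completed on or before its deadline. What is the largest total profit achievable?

145

Profit order: C=51 D=33 F=32 A=29 B=22 E=14
Assign: C→slot 4, D→slot 3, F→slot 1, A→slot 2, B skipped, E skipped.
Slots: [1:F] [2:A] [3:D] [4:C]
Profit = 32 + 29 + 33 + 51 = 145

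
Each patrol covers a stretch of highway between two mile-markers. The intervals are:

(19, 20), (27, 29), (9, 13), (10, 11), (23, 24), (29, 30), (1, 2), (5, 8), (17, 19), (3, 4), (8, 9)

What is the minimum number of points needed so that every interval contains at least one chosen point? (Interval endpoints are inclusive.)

Sorted: [1,2] [3,4] [5,8] [8,9] [10,11] [9,13] [17,19] [19,20] [23,24] [27,29] [29,30]
{[1,2]} hit by 2; {[3,4]} hit by 4; {[5,8],[8,9]} hit by 8; {[10,11],[9,13]} hit by 11; {[17,19],[19,20]} hit by 19; {[23,24]} hit by 24; {[27,29],[29,30]} hit by 29.
Points: 2, 4, 8, 11, 19, 24, 29 (7 total).

7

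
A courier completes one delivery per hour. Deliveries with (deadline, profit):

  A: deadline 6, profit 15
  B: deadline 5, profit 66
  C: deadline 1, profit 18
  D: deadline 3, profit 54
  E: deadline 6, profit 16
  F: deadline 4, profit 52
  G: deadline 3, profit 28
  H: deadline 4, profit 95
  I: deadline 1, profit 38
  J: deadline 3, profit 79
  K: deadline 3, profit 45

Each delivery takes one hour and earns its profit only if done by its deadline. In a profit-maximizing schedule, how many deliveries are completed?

6

Sort by profit descending; place each in the latest free slot ≤ its deadline.
By profit: H(d4,95), J(d3,79), B(d5,66), D(d3,54), F(d4,52), K(d3,45), I(d1,38), G(d3,28), C(d1,18), E(d6,16), A(d6,15)
H→slot 4; J→slot 3; B→slot 5; D→slot 2; F→slot 1; K skipped; I skipped; G skipped; C skipped; E→slot 6; A skipped.
6 of 11 scheduled.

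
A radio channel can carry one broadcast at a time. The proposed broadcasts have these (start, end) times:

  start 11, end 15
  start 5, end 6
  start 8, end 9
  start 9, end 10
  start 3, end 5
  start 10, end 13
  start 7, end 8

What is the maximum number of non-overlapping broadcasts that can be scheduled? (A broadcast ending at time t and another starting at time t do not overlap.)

6

Greedy by earliest finish: after sorting by end time, pick each interval compatible with the last pick.
By end time: (3,5), (5,6), (7,8), (8,9), (9,10), (10,13), (11,15).
Pick (3,5); next start ≥ 5 → (5,6); next start ≥ 6 → (7,8); next start ≥ 8 → (8,9); next start ≥ 9 → (9,10); next start ≥ 10 → (10,13).
Selected 6 broadcasts.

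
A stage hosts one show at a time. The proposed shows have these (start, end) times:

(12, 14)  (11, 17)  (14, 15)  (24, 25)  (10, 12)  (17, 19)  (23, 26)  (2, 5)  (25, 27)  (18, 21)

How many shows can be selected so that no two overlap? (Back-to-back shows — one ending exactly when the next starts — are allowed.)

7

Order by finish time; keep every interval that doesn't clash with the previous kept one.
By end time: (2,5), (10,12), (12,14), (14,15), (11,17), (17,19), (18,21), (24,25), (23,26), (25,27).
Pick (2,5); next start ≥ 5 → (10,12); next start ≥ 12 → (12,14); next start ≥ 14 → (14,15); next start ≥ 15 → (17,19); next start ≥ 19 → (24,25); next start ≥ 25 → (25,27).
Selected 7 shows.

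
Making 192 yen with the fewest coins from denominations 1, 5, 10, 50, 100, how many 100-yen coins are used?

Use the largest denomination that fits, subtract, and repeat.
192 = 1×100 + 1×50 + 4×10 + 2×1
Count of 100: 1

1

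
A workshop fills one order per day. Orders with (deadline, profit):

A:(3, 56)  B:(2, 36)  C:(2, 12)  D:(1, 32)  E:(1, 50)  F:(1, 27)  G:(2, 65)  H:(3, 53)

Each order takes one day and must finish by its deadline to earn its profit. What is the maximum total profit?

Profit order: G=65 A=56 H=53 E=50 B=36 D=32 F=27 C=12
Assign: G→slot 2, A→slot 3, H→slot 1, E skipped, B skipped, D skipped, F skipped, C skipped.
Slots: [1:H] [2:G] [3:A]
Profit = 53 + 65 + 56 = 174

174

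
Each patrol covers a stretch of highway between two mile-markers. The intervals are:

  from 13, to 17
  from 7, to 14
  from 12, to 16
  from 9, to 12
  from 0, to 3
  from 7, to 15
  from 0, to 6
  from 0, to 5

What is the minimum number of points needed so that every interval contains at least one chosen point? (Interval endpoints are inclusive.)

Process intervals by earliest right end; each time one isn't hit yet, stab at its right endpoint.
By right end: [0,3]  [0,5]  [0,6]  [9,12]  [7,14]  [7,15]  [12,16]  [13,17]
[0,3] uncovered → point at 3; [9,12] uncovered → point at 12; [13,17] uncovered → point at 17.
Points: 3, 12, 17 (3 total).

3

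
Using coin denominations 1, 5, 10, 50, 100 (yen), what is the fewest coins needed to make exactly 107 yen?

Greedy: take as many of the largest coin as possible, then repeat with the remainder.
107 − 1×100→7 − 1×5→2 − 2×1→0
Total coins = 1 + 1 + 2 = 4

4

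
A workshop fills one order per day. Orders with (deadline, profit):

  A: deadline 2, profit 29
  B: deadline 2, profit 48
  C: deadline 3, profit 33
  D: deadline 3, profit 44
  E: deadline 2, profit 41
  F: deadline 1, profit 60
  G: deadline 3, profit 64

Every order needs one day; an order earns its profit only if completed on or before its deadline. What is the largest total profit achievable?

172

Sort by profit descending; place each in the latest free slot ≤ its deadline.
Profit order: G=64 F=60 B=48 D=44 E=41 C=33 A=29
Assign: G→slot 3, F→slot 1, B→slot 2, D skipped, E skipped, C skipped, A skipped.
Slots: [1:F] [2:B] [3:G]
Profit = 60 + 48 + 64 = 172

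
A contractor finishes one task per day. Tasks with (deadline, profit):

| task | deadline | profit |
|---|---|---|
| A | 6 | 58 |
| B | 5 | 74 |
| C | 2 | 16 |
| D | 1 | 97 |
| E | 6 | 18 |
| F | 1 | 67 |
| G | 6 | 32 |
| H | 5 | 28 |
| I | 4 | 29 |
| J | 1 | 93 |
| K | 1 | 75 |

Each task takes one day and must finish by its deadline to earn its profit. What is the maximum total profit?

By profit: D(d1,97), J(d1,93), K(d1,75), B(d5,74), F(d1,67), A(d6,58), G(d6,32), I(d4,29), H(d5,28), E(d6,18), C(d2,16)
D→slot 1; J skipped; K skipped; B→slot 5; F skipped; A→slot 6; G→slot 4; I→slot 3; H→slot 2; E skipped; C skipped.
Profit = 97 + 28 + 29 + 32 + 74 + 58 = 318

318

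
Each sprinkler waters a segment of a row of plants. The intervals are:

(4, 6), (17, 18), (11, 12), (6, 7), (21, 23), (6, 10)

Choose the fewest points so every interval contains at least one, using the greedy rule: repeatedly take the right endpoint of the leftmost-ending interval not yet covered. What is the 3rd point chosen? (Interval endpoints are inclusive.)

18

Sort by right endpoint; whenever an interval is uncovered, place a point at its right end.
By right end: [4,6]  [6,7]  [6,10]  [11,12]  [17,18]  [21,23]
[4,6] uncovered → point at 6; [11,12] uncovered → point at 12; [17,18] uncovered → point at 18; [21,23] uncovered → point at 23.
Points: 6, 12, 18, 23 (4 total).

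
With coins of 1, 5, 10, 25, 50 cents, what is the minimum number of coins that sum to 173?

8

173 = 3×50 + 2×10 + 3×1
Total coins = 3 + 2 + 3 = 8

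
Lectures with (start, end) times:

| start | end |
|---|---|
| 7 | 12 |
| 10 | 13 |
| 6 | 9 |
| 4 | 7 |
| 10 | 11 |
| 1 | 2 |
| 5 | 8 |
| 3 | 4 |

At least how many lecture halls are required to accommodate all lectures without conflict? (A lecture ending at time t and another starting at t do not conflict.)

Events (time:±→running): 1:+→1 2:-→0 3:+→1 4:-→0 4:+→1 5:+→2 6:+→3 … peak 3.

3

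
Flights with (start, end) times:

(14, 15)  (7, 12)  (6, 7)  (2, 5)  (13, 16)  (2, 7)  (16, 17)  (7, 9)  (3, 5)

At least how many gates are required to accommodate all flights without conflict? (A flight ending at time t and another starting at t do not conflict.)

Events (time:±→running): 2:+→1 2:+→2 3:+→3 … peak 3.

3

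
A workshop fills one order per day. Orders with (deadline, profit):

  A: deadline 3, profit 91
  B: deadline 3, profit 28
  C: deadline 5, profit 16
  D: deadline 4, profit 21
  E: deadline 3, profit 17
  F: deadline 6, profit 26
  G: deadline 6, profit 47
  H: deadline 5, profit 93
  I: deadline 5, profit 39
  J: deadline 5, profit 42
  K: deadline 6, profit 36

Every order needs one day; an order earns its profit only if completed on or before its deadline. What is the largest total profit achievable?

Profit order: H=93 A=91 G=47 J=42 I=39 K=36 B=28 F=26 D=21 E=17 C=16
Assign: H→slot 5, A→slot 3, G→slot 6, J→slot 4, I→slot 2, K→slot 1, B skipped, F skipped, D skipped, E skipped, C skipped.
Slots: [1:K] [2:I] [3:A] [4:J] [5:H] [6:G]
Profit = 36 + 39 + 91 + 42 + 93 + 47 = 348

348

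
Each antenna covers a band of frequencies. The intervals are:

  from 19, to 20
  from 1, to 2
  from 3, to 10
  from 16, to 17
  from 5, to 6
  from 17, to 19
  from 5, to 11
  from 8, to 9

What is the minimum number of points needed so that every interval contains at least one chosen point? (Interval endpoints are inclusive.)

5

Sorted: [1,2] [5,6] [8,9] [3,10] [5,11] [16,17] [17,19] [19,20]
{[1,2]} hit by 2; {[5,6]} hit by 6; {[8,9],[3,10],[5,11]} hit by 9; {[16,17],[17,19]} hit by 17; {[19,20]} hit by 20.
Points: 2, 6, 9, 17, 20 (5 total).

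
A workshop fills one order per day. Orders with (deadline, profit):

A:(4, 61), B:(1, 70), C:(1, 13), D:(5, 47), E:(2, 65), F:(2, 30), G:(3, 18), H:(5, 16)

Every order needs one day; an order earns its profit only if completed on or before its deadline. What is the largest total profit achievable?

Profit order: B=70 E=65 A=61 D=47 F=30 G=18 H=16 C=13
Assign: B→slot 1, E→slot 2, A→slot 4, D→slot 5, F skipped, G→slot 3, H skipped, C skipped.
Slots: [1:B] [2:E] [3:G] [4:A] [5:D]
Profit = 70 + 65 + 18 + 61 + 47 = 261

261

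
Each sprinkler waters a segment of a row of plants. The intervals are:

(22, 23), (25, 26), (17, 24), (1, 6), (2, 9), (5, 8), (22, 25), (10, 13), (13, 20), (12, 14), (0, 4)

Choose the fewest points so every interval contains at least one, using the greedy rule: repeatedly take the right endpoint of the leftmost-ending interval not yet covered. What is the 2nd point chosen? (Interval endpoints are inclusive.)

8

Process intervals by earliest right end; each time one isn't hit yet, stab at its right endpoint.
By right end: [0,4]  [1,6]  [5,8]  [2,9]  [10,13]  [12,14]  [13,20]  [22,23]  [17,24]  [22,25]  [25,26]
[0,4] uncovered → point at 4; [5,8] uncovered → point at 8; [10,13] uncovered → point at 13; [22,23] uncovered → point at 23; [25,26] uncovered → point at 26.
Points: 4, 8, 13, 23, 26 (5 total).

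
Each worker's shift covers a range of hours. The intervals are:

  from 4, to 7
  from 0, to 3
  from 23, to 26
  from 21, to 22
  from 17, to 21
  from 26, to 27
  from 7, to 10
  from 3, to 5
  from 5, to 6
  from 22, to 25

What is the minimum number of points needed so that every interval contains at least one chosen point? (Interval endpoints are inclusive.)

By right end: [0,3]  [3,5]  [5,6]  [4,7]  [7,10]  [17,21]  [21,22]  [22,25]  [23,26]  [26,27]
[0,3] uncovered → point at 3; [5,6] uncovered → point at 6; [7,10] uncovered → point at 10; [17,21] uncovered → point at 21; [22,25] uncovered → point at 25; [26,27] uncovered → point at 27.
Points: 3, 6, 10, 21, 25, 27 (6 total).

6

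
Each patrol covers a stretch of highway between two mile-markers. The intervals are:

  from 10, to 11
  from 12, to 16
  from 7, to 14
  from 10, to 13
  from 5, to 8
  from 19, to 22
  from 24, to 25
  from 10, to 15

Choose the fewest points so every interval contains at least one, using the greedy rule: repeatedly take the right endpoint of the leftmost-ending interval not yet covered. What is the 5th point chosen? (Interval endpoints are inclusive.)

Sorted: [5,8] [10,11] [10,13] [7,14] [10,15] [12,16] [19,22] [24,25]
{[5,8]} hit by 8; {[10,11],[10,13],[7,14],[10,15]} hit by 11; {[12,16]} hit by 16; {[19,22]} hit by 22; {[24,25]} hit by 25.
Points: 8, 11, 16, 22, 25 (5 total).

25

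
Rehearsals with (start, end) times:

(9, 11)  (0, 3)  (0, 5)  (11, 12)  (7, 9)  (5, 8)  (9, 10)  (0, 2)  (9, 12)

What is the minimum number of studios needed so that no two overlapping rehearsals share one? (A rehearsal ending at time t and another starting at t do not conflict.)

Count concurrent intervals with a sweep; the peak is the room count.
starts: [0, 0, 0, 5, 7, 9, 9, 9, 11]
ends:   [2, 3, 5, 8, 9, 10, 11, 12, 12]
s0→1 s0→2 s0→3  — peak 3.

3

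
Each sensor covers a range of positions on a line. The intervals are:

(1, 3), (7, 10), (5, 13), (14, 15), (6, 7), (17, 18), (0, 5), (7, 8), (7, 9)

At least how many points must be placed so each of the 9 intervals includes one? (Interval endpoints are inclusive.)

By right end: [1,3]  [0,5]  [6,7]  [7,8]  [7,9]  [7,10]  [5,13]  [14,15]  [17,18]
[1,3] uncovered → point at 3; [6,7] uncovered → point at 7; [14,15] uncovered → point at 15; [17,18] uncovered → point at 18.
Points: 3, 7, 15, 18 (4 total).

4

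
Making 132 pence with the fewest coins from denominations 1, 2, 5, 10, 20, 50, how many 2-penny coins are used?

Use the largest denomination that fits, subtract, and repeat.
132 = 2×50 + 1×20 + 1×10 + 1×2
Count of 2: 1

1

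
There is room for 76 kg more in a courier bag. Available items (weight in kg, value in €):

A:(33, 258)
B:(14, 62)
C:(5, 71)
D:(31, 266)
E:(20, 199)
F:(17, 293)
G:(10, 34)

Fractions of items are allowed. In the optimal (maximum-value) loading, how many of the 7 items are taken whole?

4

Sort by value per unit weight and fill in that order.
Ratios (sorted): F 17.24, C 14.20, E 9.95, D 8.58, A 7.82, B 4.43, G 3.40
take F (17 @ 293); take C (5 @ 71); take E (20 @ 199); take D (31 @ 266); take 3/33 of A → 23.45. Capacity used 76/76.
4 item(s) taken whole; one partial (take 3/33 of A).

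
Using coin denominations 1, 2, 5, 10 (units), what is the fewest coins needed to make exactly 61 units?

7

61 − 6×10→1 − 1×1→0
Total coins = 6 + 1 = 7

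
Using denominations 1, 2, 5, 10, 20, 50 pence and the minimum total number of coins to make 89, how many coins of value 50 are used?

1

89 − 1×50→39 − 1×20→19 − 1×10→9 − 1×5→4 − 2×2→0
Count of 50: 1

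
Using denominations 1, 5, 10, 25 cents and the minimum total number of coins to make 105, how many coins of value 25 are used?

4

105 = 4×25 + 1×5
Count of 25: 4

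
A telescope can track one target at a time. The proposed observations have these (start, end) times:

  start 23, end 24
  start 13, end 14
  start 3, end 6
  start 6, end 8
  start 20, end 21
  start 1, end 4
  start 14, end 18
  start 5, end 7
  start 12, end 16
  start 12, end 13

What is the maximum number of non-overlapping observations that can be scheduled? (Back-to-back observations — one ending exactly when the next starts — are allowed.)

7

Sorted by end: (1,4)  (3,6)  (5,7)  (6,8)  (12,13)  (13,14)  (12,16)  (14,18)  (20,21)  (23,24)
take (1,4); take (5,7); take (12,13); take (13,14); skip (12,16); take (14,18); take (20,21); take (23,24).
Selected 7 observations.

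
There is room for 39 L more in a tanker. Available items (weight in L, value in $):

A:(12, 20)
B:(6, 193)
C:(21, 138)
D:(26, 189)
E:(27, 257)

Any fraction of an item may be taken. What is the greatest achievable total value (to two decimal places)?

Sort by value per unit weight and fill in that order.
Order: B (193/6=32.17) > E (257/27=9.52) > D (189/26=7.27) > C (138/21=6.57) > A (20/12=1.67)
Fill: take B (6 @ 193) → take E (27 @ 257) → take 6/26 of D → 43.62; 39/39 used.
Total value = 493.62

493.62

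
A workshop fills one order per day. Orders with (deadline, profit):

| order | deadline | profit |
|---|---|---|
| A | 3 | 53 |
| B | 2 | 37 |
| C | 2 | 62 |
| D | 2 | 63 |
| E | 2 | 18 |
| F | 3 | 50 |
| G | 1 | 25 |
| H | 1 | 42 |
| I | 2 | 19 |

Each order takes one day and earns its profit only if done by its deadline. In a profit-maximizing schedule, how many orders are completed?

Take jobs in profit order; each goes to the latest open slot no later than its deadline.
Profit order: D=63 C=62 A=53 F=50 H=42 B=37 G=25 I=19 E=18
Assign: D→slot 2, C→slot 1, A→slot 3, F skipped, H skipped, B skipped, G skipped, I skipped, E skipped.
Slots: [1:C] [2:D] [3:A]
3 of 9 scheduled.

3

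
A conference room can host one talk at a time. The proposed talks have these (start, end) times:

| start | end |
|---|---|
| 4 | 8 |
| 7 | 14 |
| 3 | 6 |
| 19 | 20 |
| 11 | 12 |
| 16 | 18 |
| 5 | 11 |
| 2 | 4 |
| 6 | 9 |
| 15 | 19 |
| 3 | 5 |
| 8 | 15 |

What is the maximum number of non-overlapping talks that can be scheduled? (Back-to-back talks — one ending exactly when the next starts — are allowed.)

Order by finish time; keep every interval that doesn't clash with the previous kept one.
Sorted by end: (2,4)  (3,5)  (3,6)  (4,8)  (6,9)  (5,11)  (11,12)  (7,14)  (8,15)  (16,18)  (15,19)  (19,20)
take (2,4); skip (3,5); skip (3,6); take (4,8); skip (5,11); take (11,12); take (16,18); take (19,20).
Selected 5 talks.

5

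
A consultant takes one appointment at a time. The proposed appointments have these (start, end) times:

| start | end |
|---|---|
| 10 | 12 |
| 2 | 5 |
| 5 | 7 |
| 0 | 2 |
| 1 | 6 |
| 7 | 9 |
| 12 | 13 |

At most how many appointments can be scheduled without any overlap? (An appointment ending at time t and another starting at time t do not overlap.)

Sort by end time and greedily take each interval whose start is ≥ the last chosen end.
Sorted by end: (0,2)  (2,5)  (1,6)  (5,7)  (7,9)  (10,12)  (12,13)
take (0,2); take (2,5); skip (1,6); take (5,7); take (7,9); take (10,12); take (12,13).
Selected 6 appointments.

6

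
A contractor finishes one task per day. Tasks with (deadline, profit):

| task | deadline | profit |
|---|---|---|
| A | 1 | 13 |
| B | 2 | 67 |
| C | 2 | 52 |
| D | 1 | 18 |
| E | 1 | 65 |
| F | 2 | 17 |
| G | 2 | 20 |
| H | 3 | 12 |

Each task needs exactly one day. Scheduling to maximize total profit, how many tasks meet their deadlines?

3

Sort by profit descending; place each in the latest free slot ≤ its deadline.
Profit order: B=67 E=65 C=52 G=20 D=18 F=17 A=13 H=12
Assign: B→slot 2, E→slot 1, C skipped, G skipped, D skipped, F skipped, A skipped, H→slot 3.
Slots: [1:E] [2:B] [3:H]
3 of 8 scheduled.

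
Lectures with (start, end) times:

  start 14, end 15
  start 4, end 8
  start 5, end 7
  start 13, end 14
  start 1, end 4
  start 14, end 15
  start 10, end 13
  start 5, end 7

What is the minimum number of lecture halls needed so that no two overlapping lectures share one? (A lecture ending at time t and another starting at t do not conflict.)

3

The answer is the maximum number of intervals overlapping at any instant.
starts: [1, 4, 5, 5, 10, 13, 14, 14]
ends:   [4, 7, 7, 8, 13, 14, 15, 15]
s1→1 e4→0 s4→1 s5→2 s5→3  — peak 3.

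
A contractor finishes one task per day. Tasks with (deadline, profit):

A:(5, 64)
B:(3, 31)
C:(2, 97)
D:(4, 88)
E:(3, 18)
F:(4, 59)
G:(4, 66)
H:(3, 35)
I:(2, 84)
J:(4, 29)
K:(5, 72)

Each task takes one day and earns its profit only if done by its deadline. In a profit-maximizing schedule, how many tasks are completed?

5

Profit order: C=97 D=88 I=84 K=72 G=66 A=64 F=59 H=35 B=31 J=29 E=18
Assign: C→slot 2, D→slot 4, I→slot 1, K→slot 5, G→slot 3, A skipped, F skipped, H skipped, B skipped, J skipped, E skipped.
Slots: [1:I] [2:C] [3:G] [4:D] [5:K]
5 of 11 scheduled.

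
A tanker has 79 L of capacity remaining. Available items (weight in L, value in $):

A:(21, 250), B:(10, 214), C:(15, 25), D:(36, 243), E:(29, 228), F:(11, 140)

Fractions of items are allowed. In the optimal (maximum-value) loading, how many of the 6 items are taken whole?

Greedy by value/weight ratio, highest first.
Order: B (214/10=21.40) > F (140/11=12.73) > A (250/21=11.90) > E (228/29=7.86) > D (243/36=6.75) > C (25/15=1.67)
Fill: take B (10 @ 214) → take F (11 @ 140) → take A (21 @ 250) → take E (29 @ 228) → take 8/36 of D → 54.00; 79/79 used.
4 item(s) taken whole; one partial (take 8/36 of D).

4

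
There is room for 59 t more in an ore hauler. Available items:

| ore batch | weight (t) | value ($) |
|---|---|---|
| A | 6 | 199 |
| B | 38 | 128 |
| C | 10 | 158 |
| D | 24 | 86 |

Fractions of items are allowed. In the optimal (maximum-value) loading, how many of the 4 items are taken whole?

Greedy by value/weight ratio, highest first.
Ratios (sorted): A 33.17, C 15.80, D 3.58, B 3.37
take A (6 @ 199); take C (10 @ 158); take D (24 @ 86); take 19/38 of B → 64.00. Capacity used 59/59.
3 item(s) taken whole; one partial (take 19/38 of B).

3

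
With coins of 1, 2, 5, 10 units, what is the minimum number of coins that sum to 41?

5

Greedy: take as many of the largest coin as possible, then repeat with the remainder.
41 = 4×10 + 1×1
Total coins = 4 + 1 = 5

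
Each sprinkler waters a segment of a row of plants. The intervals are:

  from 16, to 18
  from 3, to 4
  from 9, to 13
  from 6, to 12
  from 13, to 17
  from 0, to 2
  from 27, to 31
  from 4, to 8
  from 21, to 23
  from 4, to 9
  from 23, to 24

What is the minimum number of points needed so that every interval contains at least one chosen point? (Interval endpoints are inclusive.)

6

By right end: [0,2]  [3,4]  [4,8]  [4,9]  [6,12]  [9,13]  [13,17]  [16,18]  [21,23]  [23,24]  [27,31]
[0,2] uncovered → point at 2; [3,4] uncovered → point at 4; [6,12] uncovered → point at 12; [13,17] uncovered → point at 17; [21,23] uncovered → point at 23; [27,31] uncovered → point at 31.
Points: 2, 4, 12, 17, 23, 31 (6 total).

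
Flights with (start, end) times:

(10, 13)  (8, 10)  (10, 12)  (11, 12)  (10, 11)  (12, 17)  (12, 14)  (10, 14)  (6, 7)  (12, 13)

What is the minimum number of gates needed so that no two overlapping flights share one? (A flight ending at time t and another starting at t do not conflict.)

5

Events (time:±→running): 6:+→1 7:-→0 8:+→1 10:-→0 10:+→1 10:+→2 10:+→3 10:+→4 11:-→3 11:+→4 12:-→3 12:-→2 12:+→3 12:+→4 12:+→5 … peak 5.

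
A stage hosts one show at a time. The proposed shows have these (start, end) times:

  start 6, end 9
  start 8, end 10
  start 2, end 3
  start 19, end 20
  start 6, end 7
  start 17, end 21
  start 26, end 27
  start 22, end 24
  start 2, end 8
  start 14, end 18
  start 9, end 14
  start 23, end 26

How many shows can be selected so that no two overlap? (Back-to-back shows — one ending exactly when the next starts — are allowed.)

Sorted by end: (2,3)  (6,7)  (2,8)  (6,9)  (8,10)  (9,14)  (14,18)  (19,20)  (17,21)  (22,24)  (23,26)  (26,27)
take (2,3); take (6,7); skip (2,8); take (8,10); take (14,18); take (19,20); take (22,24); take (26,27).
Selected 7 shows.

7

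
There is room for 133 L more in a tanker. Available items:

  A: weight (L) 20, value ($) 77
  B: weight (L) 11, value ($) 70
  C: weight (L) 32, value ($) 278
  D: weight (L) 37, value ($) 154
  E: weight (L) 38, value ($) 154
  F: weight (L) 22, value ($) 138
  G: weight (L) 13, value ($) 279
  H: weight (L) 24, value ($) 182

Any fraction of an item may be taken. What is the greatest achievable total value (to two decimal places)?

Order: G (279/13=21.46) > C (278/32=8.69) > H (182/24=7.58) > B (70/11=6.36) > F (138/22=6.27) > D (154/37=4.16) > E (154/38=4.05) > A (77/20=3.85)
Fill: take G (13 @ 279) → take C (32 @ 278) → take H (24 @ 182) → take B (11 @ 70) → take F (22 @ 138) → take 31/37 of D → 129.03; 133/133 used.
Total value = 1076.03

1076.03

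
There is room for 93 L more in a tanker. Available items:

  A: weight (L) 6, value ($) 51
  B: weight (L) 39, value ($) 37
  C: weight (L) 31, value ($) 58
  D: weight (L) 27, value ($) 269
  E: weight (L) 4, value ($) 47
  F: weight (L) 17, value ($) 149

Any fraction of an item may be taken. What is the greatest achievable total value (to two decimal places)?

Greedy by value/weight ratio, highest first.
Order: E (47/4=11.75) > D (269/27=9.96) > F (149/17=8.76) > A (51/6=8.50) > C (58/31=1.87) > B (37/39=0.95)
Fill: take E (4 @ 47) → take D (27 @ 269) → take F (17 @ 149) → take A (6 @ 51) → take C (31 @ 58) → take 8/39 of B → 7.59; 93/93 used.
Total value = 581.59

581.59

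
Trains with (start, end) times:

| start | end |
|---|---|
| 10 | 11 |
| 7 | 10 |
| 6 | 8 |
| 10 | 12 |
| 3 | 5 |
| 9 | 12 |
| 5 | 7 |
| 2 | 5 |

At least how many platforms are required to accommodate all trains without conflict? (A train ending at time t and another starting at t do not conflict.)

3

The answer is the maximum number of intervals overlapping at any instant.
starts: [2, 3, 5, 6, 7, 9, 10, 10]
ends:   [5, 5, 7, 8, 10, 11, 12, 12]
s2→1 s3→2 e5→1 e5→0 s5→1 s6→2 e7→1 s7→2 e8→1 s9→2 e10→1 s10→2 s10→3  — peak 3.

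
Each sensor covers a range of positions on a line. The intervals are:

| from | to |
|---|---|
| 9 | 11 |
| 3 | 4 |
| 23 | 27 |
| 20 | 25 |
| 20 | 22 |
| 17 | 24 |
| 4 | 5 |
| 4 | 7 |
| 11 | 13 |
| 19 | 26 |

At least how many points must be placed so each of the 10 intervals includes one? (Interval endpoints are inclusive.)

4

Process intervals by earliest right end; each time one isn't hit yet, stab at its right endpoint.
By right end: [3,4]  [4,5]  [4,7]  [9,11]  [11,13]  [20,22]  [17,24]  [20,25]  [19,26]  [23,27]
[3,4] uncovered → point at 4; [9,11] uncovered → point at 11; [20,22] uncovered → point at 22; [23,27] uncovered → point at 27.
Points: 4, 11, 22, 27 (4 total).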